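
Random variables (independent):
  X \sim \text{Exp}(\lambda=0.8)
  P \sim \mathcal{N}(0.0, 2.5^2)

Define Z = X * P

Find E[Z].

For independent RVs: E[XY] = E[X]*E[Y]
E[X] = 1.25
E[P] = 0
E[Z] = 1.25 * 0 = 0

0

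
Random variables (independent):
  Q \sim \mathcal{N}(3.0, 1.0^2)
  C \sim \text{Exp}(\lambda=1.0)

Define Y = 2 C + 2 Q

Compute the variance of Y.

For independent RVs: Var(aX + bY) = a²Var(X) + b²Var(Y)
Var(Q) = 1
Var(C) = 1
Var(Y) = 2²*1 + 2²*1
= 4*1 + 4*1 = 8

8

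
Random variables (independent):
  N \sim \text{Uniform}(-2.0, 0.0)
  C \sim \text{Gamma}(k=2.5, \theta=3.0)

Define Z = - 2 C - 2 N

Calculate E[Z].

E[Z] = -2*E[N] - 2*E[C]
E[N] = -1
E[C] = 7.5
E[Z] = -2*(-1) - 2*7.5 = -13

-13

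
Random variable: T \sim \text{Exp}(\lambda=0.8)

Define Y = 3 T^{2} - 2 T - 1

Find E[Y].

E[Y] = 3*E[T²] - 2*E[T] - 1
E[T] = 1.25
E[T²] = Var(T) + (E[T])² = 1.5625 + 1.5625 = 3.125
E[Y] = 3*3.125 - 2*1.25 - 1 = 5.875

5.875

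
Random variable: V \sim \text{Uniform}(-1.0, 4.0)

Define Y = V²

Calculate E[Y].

Using E[X²] = Var(X) + (E[X])²:
E[V] = 1.5
Var(V) = (4 + 1)^2/12 = 2.0833333
E[V²] = 2.0833333 + 1.5² = 2.0833333 + 2.25 = 4.3333333

4.3333333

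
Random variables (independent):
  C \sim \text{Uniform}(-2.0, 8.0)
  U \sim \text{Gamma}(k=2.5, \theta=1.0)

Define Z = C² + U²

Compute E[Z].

E[Z] = E[C²] + E[U²]
E[C²] = Var(C) + E[C]² = 8.3333333 + 9 = 17.333333
E[U²] = Var(U) + E[U]² = 2.5 + 6.25 = 8.75
E[Z] = 17.333333 + 8.75 = 26.083333

26.083333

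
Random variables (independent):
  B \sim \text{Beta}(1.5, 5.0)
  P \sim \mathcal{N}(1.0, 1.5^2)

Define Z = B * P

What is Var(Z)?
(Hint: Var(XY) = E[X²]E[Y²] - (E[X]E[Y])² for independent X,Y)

Var(XY) = E[X²]E[Y²] - (E[X]E[Y])²
E[B] = 0.23076923, Var(B) = 0.023668639
E[P] = 1, Var(P) = 2.25
E[B²] = 0.023668639 + 0.23076923² = 0.076923077
E[P²] = 2.25 + 1² = 3.25
Var(Z) = 0.076923077*3.25 - (0.23076923*1)²
= 0.25 - 0.053254438 = 0.19674556

0.19674556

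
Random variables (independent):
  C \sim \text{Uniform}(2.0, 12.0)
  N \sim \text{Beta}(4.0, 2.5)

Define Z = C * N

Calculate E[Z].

For independent RVs: E[XY] = E[X]*E[Y]
E[C] = 7
E[N] = 0.61538462
E[Z] = 7 * 0.61538462 = 4.3076923

4.3076923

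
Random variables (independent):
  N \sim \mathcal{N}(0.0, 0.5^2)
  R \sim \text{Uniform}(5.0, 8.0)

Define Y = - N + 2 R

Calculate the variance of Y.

For independent RVs: Var(aX + bY) = a²Var(X) + b²Var(Y)
Var(N) = 0.25
Var(R) = 0.75
Var(Y) = (-1)²*0.25 + 2²*0.75
= 1*0.25 + 4*0.75 = 3.25

3.25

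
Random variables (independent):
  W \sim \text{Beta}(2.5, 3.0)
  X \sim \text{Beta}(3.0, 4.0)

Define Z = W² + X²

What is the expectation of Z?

E[Z] = E[W²] + E[X²]
E[W²] = Var(W) + E[W]² = 0.038143675 + 0.20661157 = 0.24475524
E[X²] = Var(X) + E[X]² = 0.030612245 + 0.18367347 = 0.21428571
E[Z] = 0.24475524 + 0.21428571 = 0.45904096

0.45904096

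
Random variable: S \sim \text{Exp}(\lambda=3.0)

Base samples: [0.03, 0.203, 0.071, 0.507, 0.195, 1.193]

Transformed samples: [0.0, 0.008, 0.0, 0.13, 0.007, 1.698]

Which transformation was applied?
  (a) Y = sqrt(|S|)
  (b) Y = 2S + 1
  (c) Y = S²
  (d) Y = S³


Checking option (d) Y = S³:
  S = 0.03 -> Y = 0.0 ✓
  S = 0.203 -> Y = 0.008 ✓
  S = 0.071 -> Y = 0.0 ✓
All samples match this transformation.

(d) S³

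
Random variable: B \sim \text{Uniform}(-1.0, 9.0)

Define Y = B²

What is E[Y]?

Using E[X²] = Var(X) + (E[X])²:
E[B] = 4
Var(B) = (9 + 1)^2/12 = 8.3333333
E[B²] = 8.3333333 + 4² = 8.3333333 + 16 = 24.333333

24.333333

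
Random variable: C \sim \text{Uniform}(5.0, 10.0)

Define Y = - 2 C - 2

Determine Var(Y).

For Y = aC + b: Var(Y) = a² * Var(C)
Var(C) = (10 - 5)^2/12 = 2.0833333
Var(Y) = (-2)² * 2.0833333 = 4 * 2.0833333 = 8.3333333

8.3333333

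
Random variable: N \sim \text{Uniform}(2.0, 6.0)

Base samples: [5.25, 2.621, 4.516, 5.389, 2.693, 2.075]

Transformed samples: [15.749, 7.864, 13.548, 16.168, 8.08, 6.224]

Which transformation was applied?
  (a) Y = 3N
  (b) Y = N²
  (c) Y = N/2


Checking option (a) Y = 3N:
  N = 5.25 -> Y = 15.749 ✓
  N = 2.621 -> Y = 7.864 ✓
  N = 4.516 -> Y = 13.548 ✓
All samples match this transformation.

(a) 3N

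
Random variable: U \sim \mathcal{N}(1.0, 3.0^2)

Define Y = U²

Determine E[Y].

E[U²] = Var(U) + (E[U])² = 9 + 1 = 10

10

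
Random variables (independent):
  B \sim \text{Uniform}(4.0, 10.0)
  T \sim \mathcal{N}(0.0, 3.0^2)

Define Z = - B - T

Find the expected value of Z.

E[Z] = -1*E[B] - 1*E[T]
E[B] = 7
E[T] = 0
E[Z] = -1*7 - 1*0 = -7

-7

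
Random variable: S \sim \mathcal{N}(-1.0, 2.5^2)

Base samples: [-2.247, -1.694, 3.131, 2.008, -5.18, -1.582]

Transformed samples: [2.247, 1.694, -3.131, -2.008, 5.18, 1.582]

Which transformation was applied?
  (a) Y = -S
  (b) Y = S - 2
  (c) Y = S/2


Checking option (a) Y = -S:
  S = -2.247 -> Y = 2.247 ✓
  S = -1.694 -> Y = 1.694 ✓
  S = 3.131 -> Y = -3.131 ✓
All samples match this transformation.

(a) -S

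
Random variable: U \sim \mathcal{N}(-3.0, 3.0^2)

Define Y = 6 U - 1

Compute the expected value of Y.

For Y = 6U - 1:
E[Y] = 6 * E[U] - 1
E[U] = -3.0 = -3
E[Y] = 6 * (-3) - 1 = -19

-19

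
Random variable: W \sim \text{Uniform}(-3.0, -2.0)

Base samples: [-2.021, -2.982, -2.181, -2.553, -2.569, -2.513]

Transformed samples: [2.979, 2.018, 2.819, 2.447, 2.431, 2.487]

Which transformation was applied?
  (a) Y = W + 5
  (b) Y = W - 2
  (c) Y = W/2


Checking option (a) Y = W + 5:
  W = -2.021 -> Y = 2.979 ✓
  W = -2.982 -> Y = 2.018 ✓
  W = -2.181 -> Y = 2.819 ✓
All samples match this transformation.

(a) W + 5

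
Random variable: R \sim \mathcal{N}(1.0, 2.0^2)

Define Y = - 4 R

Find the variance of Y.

For Y = aR + b: Var(Y) = a² * Var(R)
Var(R) = 2.0^2 = 4
Var(Y) = (-4)² * 4 = 16 * 4 = 64

64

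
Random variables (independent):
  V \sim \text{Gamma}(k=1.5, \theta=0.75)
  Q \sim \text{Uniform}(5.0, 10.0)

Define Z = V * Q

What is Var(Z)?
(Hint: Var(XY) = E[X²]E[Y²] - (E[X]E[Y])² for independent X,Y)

Var(XY) = E[X²]E[Y²] - (E[X]E[Y])²
E[V] = 1.125, Var(V) = 0.84375
E[Q] = 7.5, Var(Q) = 2.0833333
E[V²] = 0.84375 + 1.125² = 2.109375
E[Q²] = 2.0833333 + 7.5² = 58.333333
Var(Z) = 2.109375*58.333333 - (1.125*7.5)²
= 123.04688 - 71.191406 = 51.855469

51.855469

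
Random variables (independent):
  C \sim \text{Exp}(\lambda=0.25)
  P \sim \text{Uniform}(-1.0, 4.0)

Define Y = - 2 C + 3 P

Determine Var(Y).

For independent RVs: Var(aX + bY) = a²Var(X) + b²Var(Y)
Var(C) = 16
Var(P) = 2.0833333
Var(Y) = (-2)²*16 + 3²*2.0833333
= 4*16 + 9*2.0833333 = 82.75

82.75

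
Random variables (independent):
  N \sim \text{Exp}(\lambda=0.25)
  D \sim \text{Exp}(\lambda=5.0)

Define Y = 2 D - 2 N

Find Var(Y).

For independent RVs: Var(aX + bY) = a²Var(X) + b²Var(Y)
Var(N) = 16
Var(D) = 0.04
Var(Y) = (-2)²*16 + 2²*0.04
= 4*16 + 4*0.04 = 64.16

64.16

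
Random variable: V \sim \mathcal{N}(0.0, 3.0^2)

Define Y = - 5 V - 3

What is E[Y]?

For Y = -5V - 3:
E[Y] = -5 * E[V] - 3
E[V] = 0.0 = 0
E[Y] = -5 * 0 - 3 = -3

-3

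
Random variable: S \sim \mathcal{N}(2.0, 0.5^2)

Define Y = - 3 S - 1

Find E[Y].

For Y = -3S - 1:
E[Y] = -3 * E[S] - 1
E[S] = 2.0 = 2
E[Y] = -3 * 2 - 1 = -7

-7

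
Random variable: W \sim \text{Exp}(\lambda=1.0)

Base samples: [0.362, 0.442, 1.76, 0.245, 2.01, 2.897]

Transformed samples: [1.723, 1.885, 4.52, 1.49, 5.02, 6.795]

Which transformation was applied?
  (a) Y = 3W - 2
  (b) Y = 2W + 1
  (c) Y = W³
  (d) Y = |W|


Checking option (b) Y = 2W + 1:
  W = 0.362 -> Y = 1.723 ✓
  W = 0.442 -> Y = 1.885 ✓
  W = 1.76 -> Y = 4.52 ✓
All samples match this transformation.

(b) 2W + 1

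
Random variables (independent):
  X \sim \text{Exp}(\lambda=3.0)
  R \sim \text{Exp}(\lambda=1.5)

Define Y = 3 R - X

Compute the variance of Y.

For independent RVs: Var(aX + bY) = a²Var(X) + b²Var(Y)
Var(X) = 0.11111111
Var(R) = 0.44444444
Var(Y) = (-1)²*0.11111111 + 3²*0.44444444
= 1*0.11111111 + 9*0.44444444 = 4.1111111

4.1111111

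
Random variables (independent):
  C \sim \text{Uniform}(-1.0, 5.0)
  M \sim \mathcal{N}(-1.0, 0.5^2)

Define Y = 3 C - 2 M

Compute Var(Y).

For independent RVs: Var(aX + bY) = a²Var(X) + b²Var(Y)
Var(C) = 3
Var(M) = 0.25
Var(Y) = 3²*3 + (-2)²*0.25
= 9*3 + 4*0.25 = 28

28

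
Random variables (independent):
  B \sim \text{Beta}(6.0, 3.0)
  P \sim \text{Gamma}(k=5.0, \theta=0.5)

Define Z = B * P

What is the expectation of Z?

For independent RVs: E[XY] = E[X]*E[Y]
E[B] = 0.66666667
E[P] = 2.5
E[Z] = 0.66666667 * 2.5 = 1.6666667

1.6666667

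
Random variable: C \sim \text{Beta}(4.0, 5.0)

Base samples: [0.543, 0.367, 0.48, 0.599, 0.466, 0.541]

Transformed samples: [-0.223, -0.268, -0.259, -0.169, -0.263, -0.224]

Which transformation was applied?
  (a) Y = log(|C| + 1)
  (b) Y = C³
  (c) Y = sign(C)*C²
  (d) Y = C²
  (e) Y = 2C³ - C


Checking option (e) Y = 2C³ - C:
  C = 0.543 -> Y = -0.223 ✓
  C = 0.367 -> Y = -0.268 ✓
  C = 0.48 -> Y = -0.259 ✓
All samples match this transformation.

(e) 2C³ - C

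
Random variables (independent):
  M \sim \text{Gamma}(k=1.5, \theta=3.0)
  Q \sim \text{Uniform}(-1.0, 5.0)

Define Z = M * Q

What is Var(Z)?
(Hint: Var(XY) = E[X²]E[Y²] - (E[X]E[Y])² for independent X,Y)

Var(XY) = E[X²]E[Y²] - (E[X]E[Y])²
E[M] = 4.5, Var(M) = 13.5
E[Q] = 2, Var(Q) = 3
E[M²] = 13.5 + 4.5² = 33.75
E[Q²] = 3 + 2² = 7
Var(Z) = 33.75*7 - (4.5*2)²
= 236.25 - 81 = 155.25

155.25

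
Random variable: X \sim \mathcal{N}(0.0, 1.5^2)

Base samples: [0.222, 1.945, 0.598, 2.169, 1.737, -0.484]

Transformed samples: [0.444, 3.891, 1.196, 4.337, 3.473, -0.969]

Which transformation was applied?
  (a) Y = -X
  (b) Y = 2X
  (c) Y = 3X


Checking option (b) Y = 2X:
  X = 0.222 -> Y = 0.444 ✓
  X = 1.945 -> Y = 3.891 ✓
  X = 0.598 -> Y = 1.196 ✓
All samples match this transformation.

(b) 2X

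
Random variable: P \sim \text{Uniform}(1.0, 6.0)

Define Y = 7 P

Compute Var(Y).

For Y = aP + b: Var(Y) = a² * Var(P)
Var(P) = (6 - 1)^2/12 = 2.0833333
Var(Y) = 7² * 2.0833333 = 49 * 2.0833333 = 102.08333

102.08333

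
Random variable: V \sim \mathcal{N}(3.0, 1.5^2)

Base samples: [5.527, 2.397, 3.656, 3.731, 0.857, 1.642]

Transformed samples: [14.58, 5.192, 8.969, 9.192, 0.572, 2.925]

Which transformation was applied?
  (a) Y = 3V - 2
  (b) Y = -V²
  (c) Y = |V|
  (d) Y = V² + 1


Checking option (a) Y = 3V - 2:
  V = 5.527 -> Y = 14.58 ✓
  V = 2.397 -> Y = 5.192 ✓
  V = 3.656 -> Y = 8.969 ✓
All samples match this transformation.

(a) 3V - 2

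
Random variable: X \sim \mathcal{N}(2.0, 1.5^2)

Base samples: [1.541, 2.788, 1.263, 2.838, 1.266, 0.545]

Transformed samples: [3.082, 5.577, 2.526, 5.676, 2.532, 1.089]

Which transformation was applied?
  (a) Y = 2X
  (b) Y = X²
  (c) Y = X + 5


Checking option (a) Y = 2X:
  X = 1.541 -> Y = 3.082 ✓
  X = 2.788 -> Y = 5.577 ✓
  X = 1.263 -> Y = 2.526 ✓
All samples match this transformation.

(a) 2X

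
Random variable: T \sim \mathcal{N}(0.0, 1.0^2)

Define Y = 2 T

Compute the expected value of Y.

For Y = 2T:
E[Y] = 2 * E[T]
E[T] = 0.0 = 0
E[Y] = 2 * 0 = 0

0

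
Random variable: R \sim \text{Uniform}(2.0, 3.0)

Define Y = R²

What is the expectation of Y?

Using E[X²] = Var(X) + (E[X])²:
E[R] = 2.5
Var(R) = (3 - 2)^2/12 = 0.083333333
E[R²] = 0.083333333 + 2.5² = 0.083333333 + 6.25 = 6.3333333

6.3333333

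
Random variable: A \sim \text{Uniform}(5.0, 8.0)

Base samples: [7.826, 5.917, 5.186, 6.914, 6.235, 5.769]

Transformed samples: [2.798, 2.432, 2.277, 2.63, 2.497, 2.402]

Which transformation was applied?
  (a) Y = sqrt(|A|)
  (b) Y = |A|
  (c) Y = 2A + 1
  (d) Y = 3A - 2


Checking option (a) Y = sqrt(|A|):
  A = 7.826 -> Y = 2.798 ✓
  A = 5.917 -> Y = 2.432 ✓
  A = 5.186 -> Y = 2.277 ✓
All samples match this transformation.

(a) sqrt(|A|)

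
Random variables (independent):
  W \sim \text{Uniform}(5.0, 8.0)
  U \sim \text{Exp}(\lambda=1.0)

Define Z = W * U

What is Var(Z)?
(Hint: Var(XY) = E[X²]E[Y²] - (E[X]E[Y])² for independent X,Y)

Var(XY) = E[X²]E[Y²] - (E[X]E[Y])²
E[W] = 6.5, Var(W) = 0.75
E[U] = 1, Var(U) = 1
E[W²] = 0.75 + 6.5² = 43
E[U²] = 1 + 1² = 2
Var(Z) = 43*2 - (6.5*1)²
= 86 - 42.25 = 43.75

43.75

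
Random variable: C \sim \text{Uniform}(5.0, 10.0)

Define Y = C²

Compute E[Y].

Using E[X²] = Var(X) + (E[X])²:
E[C] = 7.5
Var(C) = (10 - 5)^2/12 = 2.0833333
E[C²] = 2.0833333 + 7.5² = 2.0833333 + 56.25 = 58.333333

58.333333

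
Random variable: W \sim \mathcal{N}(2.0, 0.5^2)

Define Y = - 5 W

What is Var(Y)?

For Y = aW + b: Var(Y) = a² * Var(W)
Var(W) = 0.5^2 = 0.25
Var(Y) = (-5)² * 0.25 = 25 * 0.25 = 6.25

6.25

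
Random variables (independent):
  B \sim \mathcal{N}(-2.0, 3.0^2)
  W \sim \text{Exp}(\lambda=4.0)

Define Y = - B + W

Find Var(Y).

For independent RVs: Var(aX + bY) = a²Var(X) + b²Var(Y)
Var(B) = 9
Var(W) = 0.0625
Var(Y) = (-1)²*9 + 1²*0.0625
= 1*9 + 1*0.0625 = 9.0625

9.0625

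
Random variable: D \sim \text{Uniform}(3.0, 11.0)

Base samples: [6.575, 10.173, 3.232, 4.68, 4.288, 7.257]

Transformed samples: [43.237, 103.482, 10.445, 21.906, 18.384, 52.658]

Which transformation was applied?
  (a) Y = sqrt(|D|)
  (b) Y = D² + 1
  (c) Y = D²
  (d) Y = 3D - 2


Checking option (c) Y = D²:
  D = 6.575 -> Y = 43.237 ✓
  D = 10.173 -> Y = 103.482 ✓
  D = 3.232 -> Y = 10.445 ✓
All samples match this transformation.

(c) D²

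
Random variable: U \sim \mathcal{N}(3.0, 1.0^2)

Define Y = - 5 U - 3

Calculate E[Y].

For Y = -5U - 3:
E[Y] = -5 * E[U] - 3
E[U] = 3.0 = 3
E[Y] = -5 * 3 - 3 = -18

-18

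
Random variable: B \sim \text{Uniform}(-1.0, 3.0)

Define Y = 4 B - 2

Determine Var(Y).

For Y = aB + b: Var(Y) = a² * Var(B)
Var(B) = (3 + 1)^2/12 = 1.3333333
Var(Y) = 4² * 1.3333333 = 16 * 1.3333333 = 21.333333

21.333333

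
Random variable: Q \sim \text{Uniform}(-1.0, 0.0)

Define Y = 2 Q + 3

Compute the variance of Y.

For Y = aQ + b: Var(Y) = a² * Var(Q)
Var(Q) = (0 + 1)^2/12 = 0.083333333
Var(Y) = 2² * 0.083333333 = 4 * 0.083333333 = 0.33333333

0.33333333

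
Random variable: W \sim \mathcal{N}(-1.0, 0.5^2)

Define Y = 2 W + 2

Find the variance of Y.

For Y = aW + b: Var(Y) = a² * Var(W)
Var(W) = 0.5^2 = 0.25
Var(Y) = 2² * 0.25 = 4 * 0.25 = 1

1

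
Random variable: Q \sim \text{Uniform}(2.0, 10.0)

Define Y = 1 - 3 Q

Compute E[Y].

For Y = -3Q + 1:
E[Y] = -3 * E[Q] + 1
E[Q] = (2 + 10)/2 = 6
E[Y] = -3 * 6 + 1 = -17

-17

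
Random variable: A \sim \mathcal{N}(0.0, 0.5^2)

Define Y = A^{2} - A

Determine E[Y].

E[Y] = 1*E[A²] - 1*E[A]
E[A] = 0
E[A²] = Var(A) + (E[A])² = 0.25 + 0 = 0.25
E[Y] = 1*0.25 - 1*0 = 0.25

0.25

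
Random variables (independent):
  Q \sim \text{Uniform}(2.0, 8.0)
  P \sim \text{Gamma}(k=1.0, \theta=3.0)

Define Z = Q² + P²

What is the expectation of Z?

E[Z] = E[Q²] + E[P²]
E[Q²] = Var(Q) + E[Q]² = 3 + 25 = 28
E[P²] = Var(P) + E[P]² = 9 + 9 = 18
E[Z] = 28 + 18 = 46

46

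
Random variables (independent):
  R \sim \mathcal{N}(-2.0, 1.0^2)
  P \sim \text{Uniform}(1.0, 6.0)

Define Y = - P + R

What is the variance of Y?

For independent RVs: Var(aX + bY) = a²Var(X) + b²Var(Y)
Var(R) = 1
Var(P) = 2.0833333
Var(Y) = 1²*1 + (-1)²*2.0833333
= 1*1 + 1*2.0833333 = 3.0833333

3.0833333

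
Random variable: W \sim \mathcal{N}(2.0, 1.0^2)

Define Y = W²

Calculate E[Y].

Using E[X²] = Var(X) + (E[X])²:
E[W] = 2
Var(W) = 1.0^2 = 1
E[W²] = 1 + 2² = 1 + 4 = 5

5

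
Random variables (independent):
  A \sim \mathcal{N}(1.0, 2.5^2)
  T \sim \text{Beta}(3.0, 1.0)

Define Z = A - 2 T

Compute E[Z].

E[Z] = 1*E[A] - 2*E[T]
E[A] = 1
E[T] = 0.75
E[Z] = 1*1 - 2*0.75 = -0.5

-0.5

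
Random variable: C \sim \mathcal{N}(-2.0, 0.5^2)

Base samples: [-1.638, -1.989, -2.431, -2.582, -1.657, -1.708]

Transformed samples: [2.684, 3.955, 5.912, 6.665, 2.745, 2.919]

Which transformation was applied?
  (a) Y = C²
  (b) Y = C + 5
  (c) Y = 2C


Checking option (a) Y = C²:
  C = -1.638 -> Y = 2.684 ✓
  C = -1.989 -> Y = 3.955 ✓
  C = -2.431 -> Y = 5.912 ✓
All samples match this transformation.

(a) C²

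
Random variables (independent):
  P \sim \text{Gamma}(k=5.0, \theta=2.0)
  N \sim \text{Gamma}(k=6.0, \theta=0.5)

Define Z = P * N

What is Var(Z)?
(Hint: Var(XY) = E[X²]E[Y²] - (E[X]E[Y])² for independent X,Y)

Var(XY) = E[X²]E[Y²] - (E[X]E[Y])²
E[P] = 10, Var(P) = 20
E[N] = 3, Var(N) = 1.5
E[P²] = 20 + 10² = 120
E[N²] = 1.5 + 3² = 10.5
Var(Z) = 120*10.5 - (10*3)²
= 1260 - 900 = 360

360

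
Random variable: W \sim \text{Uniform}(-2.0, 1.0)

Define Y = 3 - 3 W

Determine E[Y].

For Y = -3W + 3:
E[Y] = -3 * E[W] + 3
E[W] = (-2 + 1)/2 = -0.5
E[Y] = -3 * (-0.5) + 3 = 4.5

4.5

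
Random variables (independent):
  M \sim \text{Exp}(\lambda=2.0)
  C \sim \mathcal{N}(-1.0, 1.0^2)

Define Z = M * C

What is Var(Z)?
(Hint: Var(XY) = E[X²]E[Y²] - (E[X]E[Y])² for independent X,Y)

Var(XY) = E[X²]E[Y²] - (E[X]E[Y])²
E[M] = 0.5, Var(M) = 0.25
E[C] = -1, Var(C) = 1
E[M²] = 0.25 + 0.5² = 0.5
E[C²] = 1 + (-1)² = 2
Var(Z) = 0.5*2 - (0.5*(-1))²
= 1 - 0.25 = 0.75

0.75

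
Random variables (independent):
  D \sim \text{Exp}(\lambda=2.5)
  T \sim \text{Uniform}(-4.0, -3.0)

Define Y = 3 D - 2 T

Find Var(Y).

For independent RVs: Var(aX + bY) = a²Var(X) + b²Var(Y)
Var(D) = 0.16
Var(T) = 0.083333333
Var(Y) = 3²*0.16 + (-2)²*0.083333333
= 9*0.16 + 4*0.083333333 = 1.7733333

1.7733333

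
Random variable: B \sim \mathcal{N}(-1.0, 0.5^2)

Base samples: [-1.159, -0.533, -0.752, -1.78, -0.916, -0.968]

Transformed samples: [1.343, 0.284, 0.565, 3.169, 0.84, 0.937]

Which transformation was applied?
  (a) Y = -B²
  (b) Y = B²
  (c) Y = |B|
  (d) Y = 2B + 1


Checking option (b) Y = B²:
  B = -1.159 -> Y = 1.343 ✓
  B = -0.533 -> Y = 0.284 ✓
  B = -0.752 -> Y = 0.565 ✓
All samples match this transformation.

(b) B²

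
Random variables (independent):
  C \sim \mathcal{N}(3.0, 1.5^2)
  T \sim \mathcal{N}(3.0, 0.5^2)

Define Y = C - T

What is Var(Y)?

For independent RVs: Var(aX + bY) = a²Var(X) + b²Var(Y)
Var(C) = 2.25
Var(T) = 0.25
Var(Y) = 1²*2.25 + (-1)²*0.25
= 1*2.25 + 1*0.25 = 2.5

2.5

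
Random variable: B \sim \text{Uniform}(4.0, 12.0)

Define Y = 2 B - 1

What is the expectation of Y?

For Y = 2B - 1:
E[Y] = 2 * E[B] - 1
E[B] = (4 + 12)/2 = 8
E[Y] = 2 * 8 - 1 = 15

15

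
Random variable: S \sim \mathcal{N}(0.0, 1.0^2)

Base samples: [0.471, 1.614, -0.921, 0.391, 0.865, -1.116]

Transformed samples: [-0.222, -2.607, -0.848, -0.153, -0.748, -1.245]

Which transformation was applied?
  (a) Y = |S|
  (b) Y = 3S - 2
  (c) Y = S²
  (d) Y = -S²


Checking option (d) Y = -S²:
  S = 0.471 -> Y = -0.222 ✓
  S = 1.614 -> Y = -2.607 ✓
  S = -0.921 -> Y = -0.848 ✓
All samples match this transformation.

(d) -S²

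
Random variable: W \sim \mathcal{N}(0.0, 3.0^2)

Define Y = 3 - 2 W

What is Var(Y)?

For Y = aW + b: Var(Y) = a² * Var(W)
Var(W) = 3.0^2 = 9
Var(Y) = (-2)² * 9 = 4 * 9 = 36

36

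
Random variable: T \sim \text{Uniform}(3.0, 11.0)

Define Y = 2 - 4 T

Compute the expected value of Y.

For Y = -4T + 2:
E[Y] = -4 * E[T] + 2
E[T] = (3 + 11)/2 = 7
E[Y] = -4 * 7 + 2 = -26

-26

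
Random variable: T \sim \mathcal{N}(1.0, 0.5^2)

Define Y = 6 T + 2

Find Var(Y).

For Y = aT + b: Var(Y) = a² * Var(T)
Var(T) = 0.5^2 = 0.25
Var(Y) = 6² * 0.25 = 36 * 0.25 = 9

9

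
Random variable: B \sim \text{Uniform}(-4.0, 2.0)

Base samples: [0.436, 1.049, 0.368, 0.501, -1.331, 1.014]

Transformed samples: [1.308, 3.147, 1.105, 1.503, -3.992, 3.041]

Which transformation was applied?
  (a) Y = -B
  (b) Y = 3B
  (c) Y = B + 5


Checking option (b) Y = 3B:
  B = 0.436 -> Y = 1.308 ✓
  B = 1.049 -> Y = 3.147 ✓
  B = 0.368 -> Y = 1.105 ✓
All samples match this transformation.

(b) 3B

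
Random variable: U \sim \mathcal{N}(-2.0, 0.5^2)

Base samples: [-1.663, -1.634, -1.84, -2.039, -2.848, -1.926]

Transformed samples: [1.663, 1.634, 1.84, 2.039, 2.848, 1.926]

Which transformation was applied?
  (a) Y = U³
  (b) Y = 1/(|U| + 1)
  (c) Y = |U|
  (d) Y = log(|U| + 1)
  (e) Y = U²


Checking option (c) Y = |U|:
  U = -1.663 -> Y = 1.663 ✓
  U = -1.634 -> Y = 1.634 ✓
  U = -1.84 -> Y = 1.84 ✓
All samples match this transformation.

(c) |U|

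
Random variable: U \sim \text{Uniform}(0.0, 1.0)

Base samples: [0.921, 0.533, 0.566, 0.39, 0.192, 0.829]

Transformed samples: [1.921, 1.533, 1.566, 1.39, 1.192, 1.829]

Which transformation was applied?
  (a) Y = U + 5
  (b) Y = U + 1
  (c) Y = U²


Checking option (b) Y = U + 1:
  U = 0.921 -> Y = 1.921 ✓
  U = 0.533 -> Y = 1.533 ✓
  U = 0.566 -> Y = 1.566 ✓
All samples match this transformation.

(b) U + 1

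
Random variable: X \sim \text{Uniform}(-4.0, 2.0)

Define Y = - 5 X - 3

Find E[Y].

For Y = -5X - 3:
E[Y] = -5 * E[X] - 3
E[X] = (-4 + 2)/2 = -1
E[Y] = -5 * (-1) - 3 = 2

2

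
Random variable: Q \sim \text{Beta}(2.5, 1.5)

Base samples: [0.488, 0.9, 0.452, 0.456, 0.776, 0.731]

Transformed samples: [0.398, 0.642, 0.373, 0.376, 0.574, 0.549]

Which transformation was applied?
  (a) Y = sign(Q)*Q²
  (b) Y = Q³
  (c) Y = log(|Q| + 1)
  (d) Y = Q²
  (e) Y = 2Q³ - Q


Checking option (c) Y = log(|Q| + 1):
  Q = 0.488 -> Y = 0.398 ✓
  Q = 0.9 -> Y = 0.642 ✓
  Q = 0.452 -> Y = 0.373 ✓
All samples match this transformation.

(c) log(|Q| + 1)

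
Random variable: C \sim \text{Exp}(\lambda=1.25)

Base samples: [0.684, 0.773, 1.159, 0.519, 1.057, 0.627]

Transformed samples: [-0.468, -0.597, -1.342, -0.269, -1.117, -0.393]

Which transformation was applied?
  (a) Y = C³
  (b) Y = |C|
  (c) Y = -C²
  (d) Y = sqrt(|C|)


Checking option (c) Y = -C²:
  C = 0.684 -> Y = -0.468 ✓
  C = 0.773 -> Y = -0.597 ✓
  C = 1.159 -> Y = -1.342 ✓
All samples match this transformation.

(c) -C²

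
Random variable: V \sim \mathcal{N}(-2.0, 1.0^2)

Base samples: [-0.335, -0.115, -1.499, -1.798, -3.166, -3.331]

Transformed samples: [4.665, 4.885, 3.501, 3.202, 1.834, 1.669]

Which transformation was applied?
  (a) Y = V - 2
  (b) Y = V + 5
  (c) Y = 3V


Checking option (b) Y = V + 5:
  V = -0.335 -> Y = 4.665 ✓
  V = -0.115 -> Y = 4.885 ✓
  V = -1.499 -> Y = 3.501 ✓
All samples match this transformation.

(b) V + 5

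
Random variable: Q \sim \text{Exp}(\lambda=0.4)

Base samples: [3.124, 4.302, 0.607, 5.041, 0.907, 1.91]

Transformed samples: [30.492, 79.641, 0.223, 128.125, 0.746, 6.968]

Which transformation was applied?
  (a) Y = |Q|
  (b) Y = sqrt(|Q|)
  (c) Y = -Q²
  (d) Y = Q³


Checking option (d) Y = Q³:
  Q = 3.124 -> Y = 30.492 ✓
  Q = 4.302 -> Y = 79.641 ✓
  Q = 0.607 -> Y = 0.223 ✓
All samples match this transformation.

(d) Q³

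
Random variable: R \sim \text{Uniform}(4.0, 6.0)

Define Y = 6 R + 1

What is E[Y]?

For Y = 6R + 1:
E[Y] = 6 * E[R] + 1
E[R] = (4 + 6)/2 = 5
E[Y] = 6 * 5 + 1 = 31

31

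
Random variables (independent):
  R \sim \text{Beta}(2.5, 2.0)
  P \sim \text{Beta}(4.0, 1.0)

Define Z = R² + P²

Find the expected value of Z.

E[Z] = E[R²] + E[P²]
E[R²] = Var(R) + E[R]² = 0.044893378 + 0.30864198 = 0.35353535
E[P²] = Var(P) + E[P]² = 0.026666667 + 0.64 = 0.66666667
E[Z] = 0.35353535 + 0.66666667 = 1.020202

1.020202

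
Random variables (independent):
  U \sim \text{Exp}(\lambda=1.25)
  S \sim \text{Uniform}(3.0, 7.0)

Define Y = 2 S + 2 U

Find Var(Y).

For independent RVs: Var(aX + bY) = a²Var(X) + b²Var(Y)
Var(U) = 0.64
Var(S) = 1.3333333
Var(Y) = 2²*0.64 + 2²*1.3333333
= 4*0.64 + 4*1.3333333 = 7.8933333

7.8933333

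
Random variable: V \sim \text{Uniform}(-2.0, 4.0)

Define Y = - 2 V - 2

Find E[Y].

For Y = -2V - 2:
E[Y] = -2 * E[V] - 2
E[V] = (-2 + 4)/2 = 1
E[Y] = -2 * 1 - 2 = -4

-4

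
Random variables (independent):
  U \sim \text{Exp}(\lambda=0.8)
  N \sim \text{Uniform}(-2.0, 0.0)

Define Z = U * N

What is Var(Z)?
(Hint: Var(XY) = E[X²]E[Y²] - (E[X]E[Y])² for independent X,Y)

Var(XY) = E[X²]E[Y²] - (E[X]E[Y])²
E[U] = 1.25, Var(U) = 1.5625
E[N] = -1, Var(N) = 0.33333333
E[U²] = 1.5625 + 1.25² = 3.125
E[N²] = 0.33333333 + (-1)² = 1.3333333
Var(Z) = 3.125*1.3333333 - (1.25*(-1))²
= 4.1666667 - 1.5625 = 2.6041667

2.6041667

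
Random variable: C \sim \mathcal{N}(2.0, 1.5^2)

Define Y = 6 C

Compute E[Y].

For Y = 6C:
E[Y] = 6 * E[C]
E[C] = 2.0 = 2
E[Y] = 6 * 2 = 12

12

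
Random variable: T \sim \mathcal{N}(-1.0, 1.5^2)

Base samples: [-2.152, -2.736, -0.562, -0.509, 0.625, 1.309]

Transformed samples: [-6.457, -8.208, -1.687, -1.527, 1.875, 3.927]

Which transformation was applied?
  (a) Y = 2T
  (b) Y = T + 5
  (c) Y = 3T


Checking option (c) Y = 3T:
  T = -2.152 -> Y = -6.457 ✓
  T = -2.736 -> Y = -8.208 ✓
  T = -0.562 -> Y = -1.687 ✓
All samples match this transformation.

(c) 3T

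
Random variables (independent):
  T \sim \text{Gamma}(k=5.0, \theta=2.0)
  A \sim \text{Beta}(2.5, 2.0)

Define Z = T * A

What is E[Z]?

For independent RVs: E[XY] = E[X]*E[Y]
E[T] = 10
E[A] = 0.55555556
E[Z] = 10 * 0.55555556 = 5.5555556

5.5555556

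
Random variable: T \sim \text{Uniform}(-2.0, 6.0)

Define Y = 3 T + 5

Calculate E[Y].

For Y = 3T + 5:
E[Y] = 3 * E[T] + 5
E[T] = (-2 + 6)/2 = 2
E[Y] = 3 * 2 + 5 = 11

11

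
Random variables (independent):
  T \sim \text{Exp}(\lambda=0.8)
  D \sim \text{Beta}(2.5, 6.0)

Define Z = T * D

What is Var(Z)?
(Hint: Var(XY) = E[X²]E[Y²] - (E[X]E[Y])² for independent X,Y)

Var(XY) = E[X²]E[Y²] - (E[X]E[Y])²
E[T] = 1.25, Var(T) = 1.5625
E[D] = 0.29411765, Var(D) = 0.021853943
E[T²] = 1.5625 + 1.25² = 3.125
E[D²] = 0.021853943 + 0.29411765² = 0.10835913
Var(Z) = 3.125*0.10835913 - (1.25*0.29411765)²
= 0.33862229 - 0.13516436 = 0.20345793

0.20345793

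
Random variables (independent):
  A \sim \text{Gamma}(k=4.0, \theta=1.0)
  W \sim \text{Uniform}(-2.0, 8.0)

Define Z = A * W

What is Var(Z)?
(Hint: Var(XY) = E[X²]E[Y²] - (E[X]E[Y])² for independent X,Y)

Var(XY) = E[X²]E[Y²] - (E[X]E[Y])²
E[A] = 4, Var(A) = 4
E[W] = 3, Var(W) = 8.3333333
E[A²] = 4 + 4² = 20
E[W²] = 8.3333333 + 3² = 17.333333
Var(Z) = 20*17.333333 - (4*3)²
= 346.66667 - 144 = 202.66667

202.66667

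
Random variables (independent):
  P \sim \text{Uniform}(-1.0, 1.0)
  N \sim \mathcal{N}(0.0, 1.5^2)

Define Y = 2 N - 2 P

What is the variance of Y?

For independent RVs: Var(aX + bY) = a²Var(X) + b²Var(Y)
Var(P) = 0.33333333
Var(N) = 2.25
Var(Y) = (-2)²*0.33333333 + 2²*2.25
= 4*0.33333333 + 4*2.25 = 10.333333

10.333333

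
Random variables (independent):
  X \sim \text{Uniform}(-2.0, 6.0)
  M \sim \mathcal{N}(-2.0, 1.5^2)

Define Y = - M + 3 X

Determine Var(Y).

For independent RVs: Var(aX + bY) = a²Var(X) + b²Var(Y)
Var(X) = 5.3333333
Var(M) = 2.25
Var(Y) = 3²*5.3333333 + (-1)²*2.25
= 9*5.3333333 + 1*2.25 = 50.25

50.25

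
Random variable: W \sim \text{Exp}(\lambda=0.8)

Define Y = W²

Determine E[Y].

E[W²] = Var(W) + (E[W])² = 1.5625 + 1.5625 = 3.125

3.125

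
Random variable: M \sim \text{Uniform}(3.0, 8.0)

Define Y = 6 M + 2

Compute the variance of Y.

For Y = aM + b: Var(Y) = a² * Var(M)
Var(M) = (8 - 3)^2/12 = 2.0833333
Var(Y) = 6² * 2.0833333 = 36 * 2.0833333 = 75

75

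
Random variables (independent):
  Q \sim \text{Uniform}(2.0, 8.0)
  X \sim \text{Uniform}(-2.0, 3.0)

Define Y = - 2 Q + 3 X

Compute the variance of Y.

For independent RVs: Var(aX + bY) = a²Var(X) + b²Var(Y)
Var(Q) = 3
Var(X) = 2.0833333
Var(Y) = (-2)²*3 + 3²*2.0833333
= 4*3 + 9*2.0833333 = 30.75

30.75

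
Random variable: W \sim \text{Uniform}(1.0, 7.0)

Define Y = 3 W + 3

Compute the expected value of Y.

For Y = 3W + 3:
E[Y] = 3 * E[W] + 3
E[W] = (1 + 7)/2 = 4
E[Y] = 3 * 4 + 3 = 15

15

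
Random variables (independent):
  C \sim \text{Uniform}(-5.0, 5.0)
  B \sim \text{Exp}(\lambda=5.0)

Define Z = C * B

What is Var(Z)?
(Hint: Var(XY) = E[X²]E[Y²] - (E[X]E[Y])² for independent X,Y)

Var(XY) = E[X²]E[Y²] - (E[X]E[Y])²
E[C] = 0, Var(C) = 8.3333333
E[B] = 0.2, Var(B) = 0.04
E[C²] = 8.3333333 + 0² = 8.3333333
E[B²] = 0.04 + 0.2² = 0.08
Var(Z) = 8.3333333*0.08 - (0*0.2)²
= 0.66666667 - 0 = 0.66666667

0.66666667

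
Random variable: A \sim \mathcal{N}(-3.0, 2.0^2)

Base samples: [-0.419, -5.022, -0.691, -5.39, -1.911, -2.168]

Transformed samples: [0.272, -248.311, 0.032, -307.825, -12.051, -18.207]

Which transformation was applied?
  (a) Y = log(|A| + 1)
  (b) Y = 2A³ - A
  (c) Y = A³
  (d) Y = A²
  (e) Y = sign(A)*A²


Checking option (b) Y = 2A³ - A:
  A = -0.419 -> Y = 0.272 ✓
  A = -5.022 -> Y = -248.311 ✓
  A = -0.691 -> Y = 0.032 ✓
All samples match this transformation.

(b) 2A³ - A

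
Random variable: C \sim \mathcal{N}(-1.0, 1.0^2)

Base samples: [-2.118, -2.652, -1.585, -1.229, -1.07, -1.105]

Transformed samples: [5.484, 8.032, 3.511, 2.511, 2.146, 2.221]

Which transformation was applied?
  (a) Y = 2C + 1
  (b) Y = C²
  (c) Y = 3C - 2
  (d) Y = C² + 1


Checking option (d) Y = C² + 1:
  C = -2.118 -> Y = 5.484 ✓
  C = -2.652 -> Y = 8.032 ✓
  C = -1.585 -> Y = 3.511 ✓
All samples match this transformation.

(d) C² + 1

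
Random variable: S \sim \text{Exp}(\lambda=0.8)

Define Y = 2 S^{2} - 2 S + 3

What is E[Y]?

E[Y] = 2*E[S²] - 2*E[S] + 3
E[S] = 1.25
E[S²] = Var(S) + (E[S])² = 1.5625 + 1.5625 = 3.125
E[Y] = 2*3.125 - 2*1.25 + 3 = 6.75

6.75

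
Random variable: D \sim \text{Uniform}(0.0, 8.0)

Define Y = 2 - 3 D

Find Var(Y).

For Y = aD + b: Var(Y) = a² * Var(D)
Var(D) = (8 - 0)^2/12 = 5.3333333
Var(Y) = (-3)² * 5.3333333 = 9 * 5.3333333 = 48

48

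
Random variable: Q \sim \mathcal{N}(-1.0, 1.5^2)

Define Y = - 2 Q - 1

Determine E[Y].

For Y = -2Q - 1:
E[Y] = -2 * E[Q] - 1
E[Q] = -1.0 = -1
E[Y] = -2 * (-1) - 1 = 1

1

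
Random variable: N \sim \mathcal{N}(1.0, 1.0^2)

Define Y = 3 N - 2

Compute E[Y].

For Y = 3N - 2:
E[Y] = 3 * E[N] - 2
E[N] = 1.0 = 1
E[Y] = 3 * 1 - 2 = 1

1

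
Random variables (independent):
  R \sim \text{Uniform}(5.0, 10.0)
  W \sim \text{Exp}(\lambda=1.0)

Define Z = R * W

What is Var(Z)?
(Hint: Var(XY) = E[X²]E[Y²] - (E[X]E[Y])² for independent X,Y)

Var(XY) = E[X²]E[Y²] - (E[X]E[Y])²
E[R] = 7.5, Var(R) = 2.0833333
E[W] = 1, Var(W) = 1
E[R²] = 2.0833333 + 7.5² = 58.333333
E[W²] = 1 + 1² = 2
Var(Z) = 58.333333*2 - (7.5*1)²
= 116.66667 - 56.25 = 60.416667

60.416667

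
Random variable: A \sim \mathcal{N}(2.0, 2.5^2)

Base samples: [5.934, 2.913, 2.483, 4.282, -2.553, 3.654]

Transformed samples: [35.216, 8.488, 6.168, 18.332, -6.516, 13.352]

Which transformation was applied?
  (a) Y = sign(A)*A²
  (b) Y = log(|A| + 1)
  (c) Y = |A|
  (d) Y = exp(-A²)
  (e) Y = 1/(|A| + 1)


Checking option (a) Y = sign(A)*A²:
  A = 5.934 -> Y = 35.216 ✓
  A = 2.913 -> Y = 8.488 ✓
  A = 2.483 -> Y = 6.168 ✓
All samples match this transformation.

(a) sign(A)*A²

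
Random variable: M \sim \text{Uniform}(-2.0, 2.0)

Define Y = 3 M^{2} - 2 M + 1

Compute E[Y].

E[Y] = 3*E[M²] - 2*E[M] + 1
E[M] = 0
E[M²] = Var(M) + (E[M])² = 1.3333333 + 0 = 1.3333333
E[Y] = 3*1.3333333 - 2*0 + 1 = 5

5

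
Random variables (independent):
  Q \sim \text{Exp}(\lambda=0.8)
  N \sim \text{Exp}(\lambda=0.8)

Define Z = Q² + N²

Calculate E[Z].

E[Z] = E[Q²] + E[N²]
E[Q²] = Var(Q) + E[Q]² = 1.5625 + 1.5625 = 3.125
E[N²] = Var(N) + E[N]² = 1.5625 + 1.5625 = 3.125
E[Z] = 3.125 + 3.125 = 6.25

6.25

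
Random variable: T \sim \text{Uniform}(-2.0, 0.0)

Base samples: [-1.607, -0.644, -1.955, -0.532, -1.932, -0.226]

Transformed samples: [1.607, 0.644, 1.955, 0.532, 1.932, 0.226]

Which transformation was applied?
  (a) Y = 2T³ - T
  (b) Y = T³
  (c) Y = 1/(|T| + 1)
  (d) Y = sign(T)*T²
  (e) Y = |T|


Checking option (e) Y = |T|:
  T = -1.607 -> Y = 1.607 ✓
  T = -0.644 -> Y = 0.644 ✓
  T = -1.955 -> Y = 1.955 ✓
All samples match this transformation.

(e) |T|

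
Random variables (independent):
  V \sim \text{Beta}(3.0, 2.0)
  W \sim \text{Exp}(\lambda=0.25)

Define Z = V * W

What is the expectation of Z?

For independent RVs: E[XY] = E[X]*E[Y]
E[V] = 0.6
E[W] = 4
E[Z] = 0.6 * 4 = 2.4

2.4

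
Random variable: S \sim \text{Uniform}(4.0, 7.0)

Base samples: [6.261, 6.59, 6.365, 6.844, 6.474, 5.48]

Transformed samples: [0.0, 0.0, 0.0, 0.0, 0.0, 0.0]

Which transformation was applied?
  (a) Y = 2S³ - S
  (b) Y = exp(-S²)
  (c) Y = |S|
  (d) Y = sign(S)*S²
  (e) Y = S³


Checking option (b) Y = exp(-S²):
  S = 6.261 -> Y = 0.0 ✓
  S = 6.59 -> Y = 0.0 ✓
  S = 6.365 -> Y = 0.0 ✓
All samples match this transformation.

(b) exp(-S²)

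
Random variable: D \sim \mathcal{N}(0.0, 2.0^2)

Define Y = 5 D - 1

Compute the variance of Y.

For Y = aD + b: Var(Y) = a² * Var(D)
Var(D) = 2.0^2 = 4
Var(Y) = 5² * 4 = 25 * 4 = 100

100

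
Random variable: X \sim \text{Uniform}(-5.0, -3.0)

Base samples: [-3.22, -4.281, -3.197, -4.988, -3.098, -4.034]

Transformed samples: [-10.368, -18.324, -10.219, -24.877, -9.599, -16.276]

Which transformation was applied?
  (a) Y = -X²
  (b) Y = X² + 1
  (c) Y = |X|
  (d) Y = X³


Checking option (a) Y = -X²:
  X = -3.22 -> Y = -10.368 ✓
  X = -4.281 -> Y = -18.324 ✓
  X = -3.197 -> Y = -10.219 ✓
All samples match this transformation.

(a) -X²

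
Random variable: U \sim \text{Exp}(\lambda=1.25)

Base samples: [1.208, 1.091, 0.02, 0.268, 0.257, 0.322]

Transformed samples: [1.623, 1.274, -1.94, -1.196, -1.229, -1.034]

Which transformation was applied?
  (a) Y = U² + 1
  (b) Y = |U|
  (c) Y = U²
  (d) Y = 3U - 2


Checking option (d) Y = 3U - 2:
  U = 1.208 -> Y = 1.623 ✓
  U = 1.091 -> Y = 1.274 ✓
  U = 0.02 -> Y = -1.94 ✓
All samples match this transformation.

(d) 3U - 2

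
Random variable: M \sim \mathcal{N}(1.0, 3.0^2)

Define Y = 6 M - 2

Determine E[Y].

For Y = 6M - 2:
E[Y] = 6 * E[M] - 2
E[M] = 1.0 = 1
E[Y] = 6 * 1 - 2 = 4

4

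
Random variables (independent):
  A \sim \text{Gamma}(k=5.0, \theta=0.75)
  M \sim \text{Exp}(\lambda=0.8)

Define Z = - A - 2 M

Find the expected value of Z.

E[Z] = -1*E[A] - 2*E[M]
E[A] = 3.75
E[M] = 1.25
E[Z] = -1*3.75 - 2*1.25 = -6.25

-6.25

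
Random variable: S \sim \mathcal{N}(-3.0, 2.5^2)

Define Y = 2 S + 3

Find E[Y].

For Y = 2S + 3:
E[Y] = 2 * E[S] + 3
E[S] = -3.0 = -3
E[Y] = 2 * (-3) + 3 = -3

-3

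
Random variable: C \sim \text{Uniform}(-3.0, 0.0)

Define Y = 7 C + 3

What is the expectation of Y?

For Y = 7C + 3:
E[Y] = 7 * E[C] + 3
E[C] = (-3 + 0)/2 = -1.5
E[Y] = 7 * (-1.5) + 3 = -7.5

-7.5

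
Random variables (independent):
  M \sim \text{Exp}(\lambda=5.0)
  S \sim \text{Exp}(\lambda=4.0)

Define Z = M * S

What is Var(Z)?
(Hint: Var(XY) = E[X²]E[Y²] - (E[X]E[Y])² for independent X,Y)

Var(XY) = E[X²]E[Y²] - (E[X]E[Y])²
E[M] = 0.2, Var(M) = 0.04
E[S] = 0.25, Var(S) = 0.0625
E[M²] = 0.04 + 0.2² = 0.08
E[S²] = 0.0625 + 0.25² = 0.125
Var(Z) = 0.08*0.125 - (0.2*0.25)²
= 0.01 - 0.0025 = 0.0075

0.0075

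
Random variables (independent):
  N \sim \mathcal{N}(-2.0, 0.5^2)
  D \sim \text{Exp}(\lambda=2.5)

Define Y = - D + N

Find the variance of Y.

For independent RVs: Var(aX + bY) = a²Var(X) + b²Var(Y)
Var(N) = 0.25
Var(D) = 0.16
Var(Y) = 1²*0.25 + (-1)²*0.16
= 1*0.25 + 1*0.16 = 0.41

0.41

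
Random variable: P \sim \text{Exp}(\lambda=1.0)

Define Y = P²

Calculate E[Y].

E[P²] = Var(P) + (E[P])² = 1 + 1 = 2

2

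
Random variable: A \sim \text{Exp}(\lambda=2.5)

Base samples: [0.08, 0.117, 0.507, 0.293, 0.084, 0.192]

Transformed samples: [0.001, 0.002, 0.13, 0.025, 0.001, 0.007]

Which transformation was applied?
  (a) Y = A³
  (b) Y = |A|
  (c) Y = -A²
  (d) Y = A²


Checking option (a) Y = A³:
  A = 0.08 -> Y = 0.001 ✓
  A = 0.117 -> Y = 0.002 ✓
  A = 0.507 -> Y = 0.13 ✓
All samples match this transformation.

(a) A³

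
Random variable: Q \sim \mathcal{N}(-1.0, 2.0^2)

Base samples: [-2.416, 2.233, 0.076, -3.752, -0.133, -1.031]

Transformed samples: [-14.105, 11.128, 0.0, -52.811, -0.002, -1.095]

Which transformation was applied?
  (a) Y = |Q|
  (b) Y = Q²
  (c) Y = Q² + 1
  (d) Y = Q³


Checking option (d) Y = Q³:
  Q = -2.416 -> Y = -14.105 ✓
  Q = 2.233 -> Y = 11.128 ✓
  Q = 0.076 -> Y = 0.0 ✓
All samples match this transformation.

(d) Q³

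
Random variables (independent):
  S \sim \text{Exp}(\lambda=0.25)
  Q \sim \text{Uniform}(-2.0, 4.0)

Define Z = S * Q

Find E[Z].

For independent RVs: E[XY] = E[X]*E[Y]
E[S] = 4
E[Q] = 1
E[Z] = 4 * 1 = 4

4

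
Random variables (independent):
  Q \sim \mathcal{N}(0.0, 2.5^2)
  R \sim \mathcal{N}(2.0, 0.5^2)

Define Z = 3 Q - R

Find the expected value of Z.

E[Z] = 3*E[Q] - 1*E[R]
E[Q] = 0
E[R] = 2
E[Z] = 3*0 - 1*2 = -2

-2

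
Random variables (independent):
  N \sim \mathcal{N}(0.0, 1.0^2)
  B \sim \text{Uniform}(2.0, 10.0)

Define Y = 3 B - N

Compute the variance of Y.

For independent RVs: Var(aX + bY) = a²Var(X) + b²Var(Y)
Var(N) = 1
Var(B) = 5.3333333
Var(Y) = (-1)²*1 + 3²*5.3333333
= 1*1 + 9*5.3333333 = 49

49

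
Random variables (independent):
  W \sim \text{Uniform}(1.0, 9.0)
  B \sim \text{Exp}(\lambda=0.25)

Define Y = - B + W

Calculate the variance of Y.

For independent RVs: Var(aX + bY) = a²Var(X) + b²Var(Y)
Var(W) = 5.3333333
Var(B) = 16
Var(Y) = 1²*5.3333333 + (-1)²*16
= 1*5.3333333 + 1*16 = 21.333333

21.333333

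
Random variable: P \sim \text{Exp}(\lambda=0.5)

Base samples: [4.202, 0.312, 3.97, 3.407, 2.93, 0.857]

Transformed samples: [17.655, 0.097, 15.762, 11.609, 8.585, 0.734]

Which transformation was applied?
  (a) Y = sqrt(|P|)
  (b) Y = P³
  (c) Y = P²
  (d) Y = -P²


Checking option (c) Y = P²:
  P = 4.202 -> Y = 17.655 ✓
  P = 0.312 -> Y = 0.097 ✓
  P = 3.97 -> Y = 15.762 ✓
All samples match this transformation.

(c) P²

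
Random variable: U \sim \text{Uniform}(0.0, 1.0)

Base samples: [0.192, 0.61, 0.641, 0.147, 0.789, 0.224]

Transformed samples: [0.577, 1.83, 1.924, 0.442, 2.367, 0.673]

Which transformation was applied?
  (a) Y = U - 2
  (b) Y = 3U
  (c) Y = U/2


Checking option (b) Y = 3U:
  U = 0.192 -> Y = 0.577 ✓
  U = 0.61 -> Y = 1.83 ✓
  U = 0.641 -> Y = 1.924 ✓
All samples match this transformation.

(b) 3U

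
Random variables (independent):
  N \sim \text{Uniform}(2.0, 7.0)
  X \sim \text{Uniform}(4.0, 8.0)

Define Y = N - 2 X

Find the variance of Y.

For independent RVs: Var(aX + bY) = a²Var(X) + b²Var(Y)
Var(N) = 2.0833333
Var(X) = 1.3333333
Var(Y) = 1²*2.0833333 + (-2)²*1.3333333
= 1*2.0833333 + 4*1.3333333 = 7.4166667

7.4166667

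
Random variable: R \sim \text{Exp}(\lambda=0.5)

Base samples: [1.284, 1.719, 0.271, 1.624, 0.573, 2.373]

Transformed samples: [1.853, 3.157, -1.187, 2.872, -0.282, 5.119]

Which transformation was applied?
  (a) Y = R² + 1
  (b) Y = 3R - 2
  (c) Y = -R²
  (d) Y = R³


Checking option (b) Y = 3R - 2:
  R = 1.284 -> Y = 1.853 ✓
  R = 1.719 -> Y = 3.157 ✓
  R = 0.271 -> Y = -1.187 ✓
All samples match this transformation.

(b) 3R - 2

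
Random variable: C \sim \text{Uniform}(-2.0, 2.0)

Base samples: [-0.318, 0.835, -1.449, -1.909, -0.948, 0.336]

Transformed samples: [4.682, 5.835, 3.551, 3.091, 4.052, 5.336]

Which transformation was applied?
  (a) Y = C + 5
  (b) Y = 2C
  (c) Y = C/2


Checking option (a) Y = C + 5:
  C = -0.318 -> Y = 4.682 ✓
  C = 0.835 -> Y = 5.835 ✓
  C = -1.449 -> Y = 3.551 ✓
All samples match this transformation.

(a) C + 5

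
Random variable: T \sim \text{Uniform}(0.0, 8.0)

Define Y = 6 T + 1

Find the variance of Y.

For Y = aT + b: Var(Y) = a² * Var(T)
Var(T) = (8 - 0)^2/12 = 5.3333333
Var(Y) = 6² * 5.3333333 = 36 * 5.3333333 = 192

192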